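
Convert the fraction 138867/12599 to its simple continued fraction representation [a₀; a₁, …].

[11; 45, 3, 8, 11]

Run the Euclidean algorithm, recording each quotient:
138867 ÷ 12599 → quotient 11, remainder 278
12599 ÷ 278 → quotient 45, remainder 89
278 ÷ 89 → quotient 3, remainder 11
89 ÷ 11 → quotient 8, remainder 1
11 ÷ 1 → quotient 11, remainder 0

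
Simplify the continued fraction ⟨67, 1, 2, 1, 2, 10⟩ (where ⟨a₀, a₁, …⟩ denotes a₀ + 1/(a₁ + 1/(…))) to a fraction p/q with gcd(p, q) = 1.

Collapse the nested fraction from the inside out:
Start with 10.
2 + 1/(10/1) = 2 + 1/10 = 21/10
1 + 1/(21/10) = 1 + 10/21 = 31/21
2 + 1/(31/21) = 2 + 21/31 = 83/31
1 + 1/(83/31) = 1 + 31/83 = 114/83
67 + 1/(114/83) = 67 + 83/114 = 7721/114

7721/114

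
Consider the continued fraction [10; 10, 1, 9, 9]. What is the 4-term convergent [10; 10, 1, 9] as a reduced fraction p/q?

1100/109

Start with 9.
1 + 1/(9/1) = 1 + 1/9 = 10/9
10 + 1/(10/9) = 10 + 9/10 = 109/10
10 + 1/(109/10) = 10 + 10/109 = 1100/109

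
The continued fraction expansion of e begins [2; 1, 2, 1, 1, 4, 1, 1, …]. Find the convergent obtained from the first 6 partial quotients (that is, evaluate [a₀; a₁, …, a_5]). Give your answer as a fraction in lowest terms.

Starting at the tail and folding back:
Start with 4.
1 + 1/(4/1) = 1 + 1/4 = 5/4
1 + 1/(5/4) = 1 + 4/5 = 9/5
2 + 1/(9/5) = 2 + 5/9 = 23/9
1 + 1/(23/9) = 1 + 9/23 = 32/23
2 + 1/(32/23) = 2 + 23/32 = 87/32

87/32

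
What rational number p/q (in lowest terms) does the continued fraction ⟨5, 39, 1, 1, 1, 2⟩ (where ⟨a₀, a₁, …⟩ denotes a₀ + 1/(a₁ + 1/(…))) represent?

a_0 = 5: 5/1
a_1 = 39: 196/39
a_2 = 1: 201/40
a_3 = 1: 397/79
a_4 = 1: 598/119
a_5 = 2: 1593/317

1593/317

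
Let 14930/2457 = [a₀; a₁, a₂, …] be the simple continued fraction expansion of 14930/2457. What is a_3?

2

14930 ÷ 2457 → quotient 6, remainder 188
2457 ÷ 188 → quotient 13, remainder 13
188 ÷ 13 → quotient 14, remainder 6
13 ÷ 6 → quotient 2, remainder 1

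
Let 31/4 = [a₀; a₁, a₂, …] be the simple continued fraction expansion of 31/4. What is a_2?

Repeatedly divide and take the remainder:
31 ÷ 4 → quotient 7, remainder 3
4 ÷ 3 → quotient 1, remainder 1
3 ÷ 1 → quotient 3, remainder 0

3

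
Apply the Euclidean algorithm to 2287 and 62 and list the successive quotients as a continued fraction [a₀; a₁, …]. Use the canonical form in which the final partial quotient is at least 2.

[36; 1, 7, 1, 6]

2287 ÷ 62 → quotient 36, remainder 55
62 ÷ 55 → quotient 1, remainder 7
55 ÷ 7 → quotient 7, remainder 6
7 ÷ 6 → quotient 1, remainder 1
6 ÷ 1 → quotient 6, remainder 0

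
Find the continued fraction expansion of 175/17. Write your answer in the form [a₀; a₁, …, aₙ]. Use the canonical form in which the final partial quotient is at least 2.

[10; 3, 2, 2]

⌊175/17⌋ = 10, remainder 5
⌊17/5⌋ = 3, remainder 2
⌊5/2⌋ = 2, remainder 1
⌊2/1⌋ = 2, remainder 0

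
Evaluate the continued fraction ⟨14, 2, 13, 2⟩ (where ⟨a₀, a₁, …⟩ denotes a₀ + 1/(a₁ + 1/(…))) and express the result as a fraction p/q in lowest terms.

811/56

Start with 2.
13 + 1/(2/1) = 13 + 1/2 = 27/2
2 + 1/(27/2) = 2 + 2/27 = 56/27
14 + 1/(56/27) = 14 + 27/56 = 811/56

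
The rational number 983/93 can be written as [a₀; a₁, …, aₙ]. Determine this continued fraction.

[10; 1, 1, 3, 13]

Apply division with remainder until the remainder is 0:
⌊983/93⌋ = 10, remainder 53
⌊93/53⌋ = 1, remainder 40
⌊53/40⌋ = 1, remainder 13
⌊40/13⌋ = 3, remainder 1
⌊13/1⌋ = 13, remainder 0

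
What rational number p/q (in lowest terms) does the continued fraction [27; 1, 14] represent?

Start with 14.
1 + 1/(14/1) = 1 + 1/14 = 15/14
27 + 1/(15/14) = 27 + 14/15 = 419/15

419/15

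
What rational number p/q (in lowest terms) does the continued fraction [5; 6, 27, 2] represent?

1715/332

Use the convergent recurrence hₖ = aₖ·hₖ₋₁ + hₖ₋₂ (and likewise for the denominators kₖ):
a_0 = 5: 5/1
a_1 = 6: 31/6
a_2 = 27: 842/163
a_3 = 2: 1715/332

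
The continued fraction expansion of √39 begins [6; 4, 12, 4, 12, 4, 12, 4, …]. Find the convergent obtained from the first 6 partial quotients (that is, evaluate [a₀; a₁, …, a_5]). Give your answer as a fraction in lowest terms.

a_0 = 6: 6/1
a_1 = 4: 25/4
a_2 = 12: 306/49
a_3 = 4: 1249/200
a_4 = 12: 15294/2449
a_5 = 4: 62425/9996

62425/9996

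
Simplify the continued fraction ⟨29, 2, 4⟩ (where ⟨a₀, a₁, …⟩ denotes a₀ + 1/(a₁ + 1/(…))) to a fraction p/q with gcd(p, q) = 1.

265/9

a_0 = 29: 29/1
a_1 = 2: 59/2
a_2 = 4: 265/9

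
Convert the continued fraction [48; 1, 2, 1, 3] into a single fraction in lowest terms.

731/15

Start with 3.
1 + 1/(3/1) = 1 + 1/3 = 4/3
2 + 1/(4/3) = 2 + 3/4 = 11/4
1 + 1/(11/4) = 1 + 4/11 = 15/11
48 + 1/(15/11) = 48 + 11/15 = 731/15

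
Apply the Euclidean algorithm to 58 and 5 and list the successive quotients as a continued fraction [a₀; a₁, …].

[11; 1, 1, 2]

Repeatedly divide and take the remainder:
58 ÷ 5 → quotient 11, remainder 3
5 ÷ 3 → quotient 1, remainder 2
3 ÷ 2 → quotient 1, remainder 1
2 ÷ 1 → quotient 2, remainder 0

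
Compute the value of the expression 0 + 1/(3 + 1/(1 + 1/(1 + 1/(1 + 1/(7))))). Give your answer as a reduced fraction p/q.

23/84

a_0 = 0: 0/1
a_1 = 3: 1/3
a_2 = 1: 1/4
a_3 = 1: 2/7
a_4 = 1: 3/11
a_5 = 7: 23/84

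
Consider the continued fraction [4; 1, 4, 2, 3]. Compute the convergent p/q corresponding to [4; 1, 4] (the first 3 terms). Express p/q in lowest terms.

Collapse the nested fraction from the inside out:
Start with 4.
1 + 1/(4/1) = 1 + 1/4 = 5/4
4 + 1/(5/4) = 4 + 4/5 = 24/5

24/5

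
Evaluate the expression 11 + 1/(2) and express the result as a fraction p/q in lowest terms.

23/2

a_0 = 11: 11/1
a_1 = 2: 23/2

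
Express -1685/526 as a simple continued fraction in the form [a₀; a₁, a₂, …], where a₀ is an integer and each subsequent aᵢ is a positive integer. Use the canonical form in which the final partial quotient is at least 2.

Apply division with remainder until the remainder is 0:
-1685 = -4·526 + 419, so a_0 = -4
526 = 1·419 + 107, so a_1 = 1
419 = 3·107 + 98, so a_2 = 3
107 = 1·98 + 9, so a_3 = 1
98 = 10·9 + 8, so a_4 = 10
9 = 1·8 + 1, so a_5 = 1
8 = 8·1 + 0, so a_6 = 8

[-4; 1, 3, 1, 10, 1, 8]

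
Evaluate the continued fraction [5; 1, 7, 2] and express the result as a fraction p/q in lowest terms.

100/17

Use the convergent recurrence hₖ = aₖ·hₖ₋₁ + hₖ₋₂ (and likewise for the denominators kₖ):
a_0 = 5: 5/1
a_1 = 1: 6/1
a_2 = 7: 47/8
a_3 = 2: 100/17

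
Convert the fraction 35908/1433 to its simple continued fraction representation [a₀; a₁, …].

[25; 17, 3, 1, 3, 2, 2]

⌊35908/1433⌋ = 25, remainder 83
⌊1433/83⌋ = 17, remainder 22
⌊83/22⌋ = 3, remainder 17
⌊22/17⌋ = 1, remainder 5
⌊17/5⌋ = 3, remainder 2
⌊5/2⌋ = 2, remainder 1
⌊2/1⌋ = 2, remainder 0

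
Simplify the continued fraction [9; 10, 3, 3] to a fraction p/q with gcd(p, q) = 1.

937/103

Starting at the tail and folding back:
Start with 3.
3 + 1/(3/1) = 3 + 1/3 = 10/3
10 + 1/(10/3) = 10 + 3/10 = 103/10
9 + 1/(103/10) = 9 + 10/103 = 937/103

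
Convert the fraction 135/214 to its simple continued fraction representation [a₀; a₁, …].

[0; 1, 1, 1, 2, 2, 3, 3]

135 = 0·214 + 135, so a_0 = 0
214 = 1·135 + 79, so a_1 = 1
135 = 1·79 + 56, so a_2 = 1
79 = 1·56 + 23, so a_3 = 1
56 = 2·23 + 10, so a_4 = 2
23 = 2·10 + 3, so a_5 = 2
10 = 3·3 + 1, so a_6 = 3
3 = 3·1 + 0, so a_7 = 3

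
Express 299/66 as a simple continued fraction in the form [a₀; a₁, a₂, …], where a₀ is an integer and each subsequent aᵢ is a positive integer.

[4; 1, 1, 7, 1, 3]

299 = 4·66 + 35, so a_0 = 4
66 = 1·35 + 31, so a_1 = 1
35 = 1·31 + 4, so a_2 = 1
31 = 7·4 + 3, so a_3 = 7
4 = 1·3 + 1, so a_4 = 1
3 = 3·1 + 0, so a_5 = 3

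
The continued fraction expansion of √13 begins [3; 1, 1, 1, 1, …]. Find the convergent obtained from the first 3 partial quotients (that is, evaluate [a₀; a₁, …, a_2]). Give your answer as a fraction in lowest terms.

7/2

Start with 1.
1 + 1/(1/1) = 1 + 1/1 = 2/1
3 + 1/(2/1) = 3 + 1/2 = 7/2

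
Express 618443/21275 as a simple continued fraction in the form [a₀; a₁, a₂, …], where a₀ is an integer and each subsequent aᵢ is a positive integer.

[29; 14, 2, 32, 1, 6, 3]

618443 = 29·21275 + 1468, so a_0 = 29
21275 = 14·1468 + 723, so a_1 = 14
1468 = 2·723 + 22, so a_2 = 2
723 = 32·22 + 19, so a_3 = 32
22 = 1·19 + 3, so a_4 = 1
19 = 6·3 + 1, so a_5 = 6
3 = 3·1 + 0, so a_6 = 3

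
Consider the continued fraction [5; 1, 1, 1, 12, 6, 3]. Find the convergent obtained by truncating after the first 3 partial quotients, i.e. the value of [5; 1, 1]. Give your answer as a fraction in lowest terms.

11/2

Start with 1.
1 + 1/(1/1) = 1 + 1/1 = 2/1
5 + 1/(2/1) = 5 + 1/2 = 11/2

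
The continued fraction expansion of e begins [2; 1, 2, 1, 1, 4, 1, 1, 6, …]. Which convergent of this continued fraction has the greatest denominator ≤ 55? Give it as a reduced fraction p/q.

List convergents until the denominator exceeds the bound:
a_0 = 2: 2/1  (≤ bound)
a_1 = 1: 3/1  (≤ bound)
a_2 = 2: 8/3  (≤ bound)
a_3 = 1: 11/4  (≤ bound)
a_4 = 1: 19/7  (≤ bound)
a_5 = 4: 87/32  (≤ bound)
a_6 = 1: 106/39  (≤ bound)
a_7 = 1: 193/71  (> 55, stop)

106/39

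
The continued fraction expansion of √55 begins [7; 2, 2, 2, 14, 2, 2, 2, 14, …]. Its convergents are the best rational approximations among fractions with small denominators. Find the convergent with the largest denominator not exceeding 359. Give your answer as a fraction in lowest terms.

List convergents until the denominator exceeds the bound:
a_0 = 7: 7/1  (≤ bound)
a_1 = 2: 15/2  (≤ bound)
a_2 = 2: 37/5  (≤ bound)
a_3 = 2: 89/12  (≤ bound)
a_4 = 14: 1283/173  (≤ bound)
a_5 = 2: 2655/358  (≤ bound)
a_6 = 2: 6593/889  (> 359, stop)

2655/358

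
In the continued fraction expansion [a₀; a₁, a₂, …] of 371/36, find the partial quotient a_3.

1

⌊371/36⌋ = 10, remainder 11
⌊36/11⌋ = 3, remainder 3
⌊11/3⌋ = 3, remainder 2
⌊3/2⌋ = 1, remainder 1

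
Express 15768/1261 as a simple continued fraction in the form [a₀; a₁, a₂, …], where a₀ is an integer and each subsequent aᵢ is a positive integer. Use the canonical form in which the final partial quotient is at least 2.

15768 ÷ 1261 → quotient 12, remainder 636
1261 ÷ 636 → quotient 1, remainder 625
636 ÷ 625 → quotient 1, remainder 11
625 ÷ 11 → quotient 56, remainder 9
11 ÷ 9 → quotient 1, remainder 2
9 ÷ 2 → quotient 4, remainder 1
2 ÷ 1 → quotient 2, remainder 0

[12; 1, 1, 56, 1, 4, 2]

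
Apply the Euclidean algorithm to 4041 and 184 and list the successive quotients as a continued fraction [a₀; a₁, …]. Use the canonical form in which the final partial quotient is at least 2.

⌊4041/184⌋ = 21, remainder 177
⌊184/177⌋ = 1, remainder 7
⌊177/7⌋ = 25, remainder 2
⌊7/2⌋ = 3, remainder 1
⌊2/1⌋ = 2, remainder 0

[21; 1, 25, 3, 2]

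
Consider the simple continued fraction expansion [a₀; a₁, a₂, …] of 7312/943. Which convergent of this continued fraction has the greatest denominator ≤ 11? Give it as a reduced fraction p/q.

31/4

a_0 = 7: 7/1  (≤ bound)
a_1 = 1: 8/1  (≤ bound)
a_2 = 3: 31/4  (≤ bound)
a_3 = 15: 473/61  (> 11, stop)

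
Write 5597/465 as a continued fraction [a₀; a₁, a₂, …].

[12; 27, 2, 1, 5]

Run the Euclidean algorithm, recording each quotient:
5597 = 12·465 + 17, so a_0 = 12
465 = 27·17 + 6, so a_1 = 27
17 = 2·6 + 5, so a_2 = 2
6 = 1·5 + 1, so a_3 = 1
5 = 5·1 + 0, so a_4 = 5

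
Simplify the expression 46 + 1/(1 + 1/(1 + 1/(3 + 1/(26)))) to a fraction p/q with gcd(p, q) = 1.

8569/184

Start with 26.
3 + 1/(26/1) = 3 + 1/26 = 79/26
1 + 1/(79/26) = 1 + 26/79 = 105/79
1 + 1/(105/79) = 1 + 79/105 = 184/105
46 + 1/(184/105) = 46 + 105/184 = 8569/184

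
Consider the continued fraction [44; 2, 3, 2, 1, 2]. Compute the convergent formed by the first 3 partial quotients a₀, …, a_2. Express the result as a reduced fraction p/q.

Build up convergents one term at a time:
a_0 = 44: 44/1
a_1 = 2: 89/2
a_2 = 3: 311/7

311/7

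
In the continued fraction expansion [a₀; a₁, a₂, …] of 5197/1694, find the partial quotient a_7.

⌊5197/1694⌋ = 3, remainder 115
⌊1694/115⌋ = 14, remainder 84
⌊115/84⌋ = 1, remainder 31
⌊84/31⌋ = 2, remainder 22
⌊31/22⌋ = 1, remainder 9
⌊22/9⌋ = 2, remainder 4
⌊9/4⌋ = 2, remainder 1
⌊4/1⌋ = 4, remainder 0

4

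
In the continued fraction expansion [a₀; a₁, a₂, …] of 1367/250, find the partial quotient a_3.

3

1367 ÷ 250 → quotient 5, remainder 117
250 ÷ 117 → quotient 2, remainder 16
117 ÷ 16 → quotient 7, remainder 5
16 ÷ 5 → quotient 3, remainder 1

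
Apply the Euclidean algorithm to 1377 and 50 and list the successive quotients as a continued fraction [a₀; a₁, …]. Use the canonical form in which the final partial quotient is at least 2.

⌊1377/50⌋ = 27, remainder 27
⌊50/27⌋ = 1, remainder 23
⌊27/23⌋ = 1, remainder 4
⌊23/4⌋ = 5, remainder 3
⌊4/3⌋ = 1, remainder 1
⌊3/1⌋ = 3, remainder 0

[27; 1, 1, 5, 1, 3]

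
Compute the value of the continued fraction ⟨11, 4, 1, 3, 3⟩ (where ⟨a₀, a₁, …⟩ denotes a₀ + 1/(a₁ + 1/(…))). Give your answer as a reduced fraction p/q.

695/62

Start with 3.
3 + 1/(3/1) = 3 + 1/3 = 10/3
1 + 1/(10/3) = 1 + 3/10 = 13/10
4 + 1/(13/10) = 4 + 10/13 = 62/13
11 + 1/(62/13) = 11 + 13/62 = 695/62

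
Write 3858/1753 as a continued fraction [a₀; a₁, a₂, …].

Run the Euclidean algorithm, recording each quotient:
3858 = 2·1753 + 352, so a_0 = 2
1753 = 4·352 + 345, so a_1 = 4
352 = 1·345 + 7, so a_2 = 1
345 = 49·7 + 2, so a_3 = 49
7 = 3·2 + 1, so a_4 = 3
2 = 2·1 + 0, so a_5 = 2

[2; 4, 1, 49, 3, 2]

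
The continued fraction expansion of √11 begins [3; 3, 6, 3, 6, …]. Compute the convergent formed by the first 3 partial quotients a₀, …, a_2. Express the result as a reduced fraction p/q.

Use the convergent recurrence hₖ = aₖ·hₖ₋₁ + hₖ₋₂ (and likewise for the denominators kₖ):
a_0 = 3: 3/1
a_1 = 3: 10/3
a_2 = 6: 63/19

63/19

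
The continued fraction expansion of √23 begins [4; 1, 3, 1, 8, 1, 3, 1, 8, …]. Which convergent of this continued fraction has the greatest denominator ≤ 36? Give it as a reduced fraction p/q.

24/5

a_0 = 4: 4/1  (≤ bound)
a_1 = 1: 5/1  (≤ bound)
a_2 = 3: 19/4  (≤ bound)
a_3 = 1: 24/5  (≤ bound)
a_4 = 8: 211/44  (> 36, stop)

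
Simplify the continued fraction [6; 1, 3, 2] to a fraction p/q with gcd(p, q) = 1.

61/9

Use the convergent recurrence hₖ = aₖ·hₖ₋₁ + hₖ₋₂ (and likewise for the denominators kₖ):
a_0 = 6: 6/1
a_1 = 1: 7/1
a_2 = 3: 27/4
a_3 = 2: 61/9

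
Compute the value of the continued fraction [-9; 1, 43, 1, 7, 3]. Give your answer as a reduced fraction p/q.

Starting at the tail and folding back:
Start with 3.
7 + 1/(3/1) = 7 + 1/3 = 22/3
1 + 1/(22/3) = 1 + 3/22 = 25/22
43 + 1/(25/22) = 43 + 22/25 = 1097/25
1 + 1/(1097/25) = 1 + 25/1097 = 1122/1097
-9 + 1/(1122/1097) = -9 + 1097/1122 = -9001/1122

-9001/1122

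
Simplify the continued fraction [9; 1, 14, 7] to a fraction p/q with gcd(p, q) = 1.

1053/106

Work from the innermost term outward:
Start with 7.
14 + 1/(7/1) = 14 + 1/7 = 99/7
1 + 1/(99/7) = 1 + 7/99 = 106/99
9 + 1/(106/99) = 9 + 99/106 = 1053/106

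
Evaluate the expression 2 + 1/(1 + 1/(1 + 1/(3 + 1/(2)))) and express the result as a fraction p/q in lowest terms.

41/16

a_0 = 2: 2/1
a_1 = 1: 3/1
a_2 = 1: 5/2
a_3 = 3: 18/7
a_4 = 2: 41/16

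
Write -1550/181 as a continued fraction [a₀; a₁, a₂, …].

⌊-1550/181⌋ = -9, remainder 79
⌊181/79⌋ = 2, remainder 23
⌊79/23⌋ = 3, remainder 10
⌊23/10⌋ = 2, remainder 3
⌊10/3⌋ = 3, remainder 1
⌊3/1⌋ = 3, remainder 0

[-9; 2, 3, 2, 3, 3]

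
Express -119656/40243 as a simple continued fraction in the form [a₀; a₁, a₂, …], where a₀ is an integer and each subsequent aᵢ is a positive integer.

[-3; 37, 1, 1, 48, 3, 1, 2]

Repeatedly divide and take the remainder:
-119656 ÷ 40243 → quotient -3, remainder 1073
40243 ÷ 1073 → quotient 37, remainder 542
1073 ÷ 542 → quotient 1, remainder 531
542 ÷ 531 → quotient 1, remainder 11
531 ÷ 11 → quotient 48, remainder 3
11 ÷ 3 → quotient 3, remainder 2
3 ÷ 2 → quotient 1, remainder 1
2 ÷ 1 → quotient 2, remainder 0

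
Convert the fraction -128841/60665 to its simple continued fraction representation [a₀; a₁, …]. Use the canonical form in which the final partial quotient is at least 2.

Run the Euclidean algorithm, recording each quotient:
-128841 = -3·60665 + 53154, so a_0 = -3
60665 = 1·53154 + 7511, so a_1 = 1
53154 = 7·7511 + 577, so a_2 = 7
7511 = 13·577 + 10, so a_3 = 13
577 = 57·10 + 7, so a_4 = 57
10 = 1·7 + 3, so a_5 = 1
7 = 2·3 + 1, so a_6 = 2
3 = 3·1 + 0, so a_7 = 3

[-3; 1, 7, 13, 57, 1, 2, 3]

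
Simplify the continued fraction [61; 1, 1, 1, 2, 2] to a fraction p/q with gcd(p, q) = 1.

1171/19

Start with 2.
2 + 1/(2/1) = 2 + 1/2 = 5/2
1 + 1/(5/2) = 1 + 2/5 = 7/5
1 + 1/(7/5) = 1 + 5/7 = 12/7
1 + 1/(12/7) = 1 + 7/12 = 19/12
61 + 1/(19/12) = 61 + 12/19 = 1171/19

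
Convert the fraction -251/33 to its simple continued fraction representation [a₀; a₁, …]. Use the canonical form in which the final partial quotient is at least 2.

-251 ÷ 33 → quotient -8, remainder 13
33 ÷ 13 → quotient 2, remainder 7
13 ÷ 7 → quotient 1, remainder 6
7 ÷ 6 → quotient 1, remainder 1
6 ÷ 1 → quotient 6, remainder 0

[-8; 2, 1, 1, 6]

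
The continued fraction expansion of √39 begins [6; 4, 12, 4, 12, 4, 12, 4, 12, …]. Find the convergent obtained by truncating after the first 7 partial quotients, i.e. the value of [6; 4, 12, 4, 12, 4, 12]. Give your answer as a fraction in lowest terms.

Start with 12.
4 + 1/(12/1) = 4 + 1/12 = 49/12
12 + 1/(49/12) = 12 + 12/49 = 600/49
4 + 1/(600/49) = 4 + 49/600 = 2449/600
12 + 1/(2449/600) = 12 + 600/2449 = 29988/2449
4 + 1/(29988/2449) = 4 + 2449/29988 = 122401/29988
6 + 1/(122401/29988) = 6 + 29988/122401 = 764394/122401

764394/122401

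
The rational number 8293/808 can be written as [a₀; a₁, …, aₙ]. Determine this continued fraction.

8293 ÷ 808 → quotient 10, remainder 213
808 ÷ 213 → quotient 3, remainder 169
213 ÷ 169 → quotient 1, remainder 44
169 ÷ 44 → quotient 3, remainder 37
44 ÷ 37 → quotient 1, remainder 7
37 ÷ 7 → quotient 5, remainder 2
7 ÷ 2 → quotient 3, remainder 1
2 ÷ 1 → quotient 2, remainder 0

[10; 3, 1, 3, 1, 5, 3, 2]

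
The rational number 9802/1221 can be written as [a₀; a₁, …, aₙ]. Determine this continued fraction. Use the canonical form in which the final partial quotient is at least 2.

9802 ÷ 1221 → quotient 8, remainder 34
1221 ÷ 34 → quotient 35, remainder 31
34 ÷ 31 → quotient 1, remainder 3
31 ÷ 3 → quotient 10, remainder 1
3 ÷ 1 → quotient 3, remainder 0

[8; 35, 1, 10, 3]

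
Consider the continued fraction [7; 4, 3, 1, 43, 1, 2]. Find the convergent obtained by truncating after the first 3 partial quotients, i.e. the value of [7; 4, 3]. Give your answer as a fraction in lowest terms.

a_0 = 7: 7/1
a_1 = 4: 29/4
a_2 = 3: 94/13

94/13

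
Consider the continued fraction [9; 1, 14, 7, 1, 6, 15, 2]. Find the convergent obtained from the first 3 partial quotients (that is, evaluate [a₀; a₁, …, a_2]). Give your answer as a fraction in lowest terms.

149/15

Start with 14.
1 + 1/(14/1) = 1 + 1/14 = 15/14
9 + 1/(15/14) = 9 + 14/15 = 149/15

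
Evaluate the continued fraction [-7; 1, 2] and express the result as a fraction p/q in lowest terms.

-19/3

Start with 2.
1 + 1/(2/1) = 1 + 1/2 = 3/2
-7 + 1/(3/2) = -7 + 2/3 = -19/3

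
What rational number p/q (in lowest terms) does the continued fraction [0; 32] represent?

1/32

Start with 32.
0 + 1/(32/1) = 0 + 1/32 = 1/32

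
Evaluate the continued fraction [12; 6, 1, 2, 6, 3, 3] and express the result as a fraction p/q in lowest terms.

a_0 = 12: 12/1
a_1 = 6: 73/6
a_2 = 1: 85/7
a_3 = 2: 243/20
a_4 = 6: 1543/127
a_5 = 3: 4872/401
a_6 = 3: 16159/1330

16159/1330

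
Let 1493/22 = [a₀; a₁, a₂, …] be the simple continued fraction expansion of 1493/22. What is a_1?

1

Run the Euclidean algorithm, recording each quotient:
1493 ÷ 22 → quotient 67, remainder 19
22 ÷ 19 → quotient 1, remainder 3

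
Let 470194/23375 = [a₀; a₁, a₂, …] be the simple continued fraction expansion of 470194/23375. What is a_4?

⌊470194/23375⌋ = 20, remainder 2694
⌊23375/2694⌋ = 8, remainder 1823
⌊2694/1823⌋ = 1, remainder 871
⌊1823/871⌋ = 2, remainder 81
⌊871/81⌋ = 10, remainder 61

10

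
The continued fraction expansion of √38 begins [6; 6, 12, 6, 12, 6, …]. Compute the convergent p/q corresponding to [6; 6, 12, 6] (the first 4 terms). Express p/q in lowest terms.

2737/444

Start with 6.
12 + 1/(6/1) = 12 + 1/6 = 73/6
6 + 1/(73/6) = 6 + 6/73 = 444/73
6 + 1/(444/73) = 6 + 73/444 = 2737/444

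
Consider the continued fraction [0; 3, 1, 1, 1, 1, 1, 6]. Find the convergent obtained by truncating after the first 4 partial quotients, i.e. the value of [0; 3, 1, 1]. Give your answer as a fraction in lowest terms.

2/7

Work from the innermost term outward:
Start with 1.
1 + 1/(1/1) = 1 + 1/1 = 2/1
3 + 1/(2/1) = 3 + 1/2 = 7/2
0 + 1/(7/2) = 0 + 2/7 = 2/7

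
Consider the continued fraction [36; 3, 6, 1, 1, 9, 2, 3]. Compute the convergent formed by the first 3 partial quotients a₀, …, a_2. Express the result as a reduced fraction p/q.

690/19

Use the convergent recurrence hₖ = aₖ·hₖ₋₁ + hₖ₋₂ (and likewise for the denominators kₖ):
a_0 = 36: 36/1
a_1 = 3: 109/3
a_2 = 6: 690/19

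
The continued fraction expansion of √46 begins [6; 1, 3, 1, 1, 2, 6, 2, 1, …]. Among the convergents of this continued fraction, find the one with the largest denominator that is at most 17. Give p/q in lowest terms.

61/9

a_0 = 6: 6/1  (≤ bound)
a_1 = 1: 7/1  (≤ bound)
a_2 = 3: 27/4  (≤ bound)
a_3 = 1: 34/5  (≤ bound)
a_4 = 1: 61/9  (≤ bound)
a_5 = 2: 156/23  (> 17, stop)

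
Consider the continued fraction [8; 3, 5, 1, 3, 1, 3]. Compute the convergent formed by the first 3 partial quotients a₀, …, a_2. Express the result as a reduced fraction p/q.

a_0 = 8: 8/1
a_1 = 3: 25/3
a_2 = 5: 133/16

133/16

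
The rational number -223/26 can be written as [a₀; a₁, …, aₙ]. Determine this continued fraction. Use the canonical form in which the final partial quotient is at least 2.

-223 = -9·26 + 11, so a_0 = -9
26 = 2·11 + 4, so a_1 = 2
11 = 2·4 + 3, so a_2 = 2
4 = 1·3 + 1, so a_3 = 1
3 = 3·1 + 0, so a_4 = 3

[-9; 2, 2, 1, 3]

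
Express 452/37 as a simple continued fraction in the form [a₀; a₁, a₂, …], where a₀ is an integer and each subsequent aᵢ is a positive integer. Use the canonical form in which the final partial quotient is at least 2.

[12; 4, 1, 1, 1, 2]

Apply division with remainder until the remainder is 0:
452 = 12·37 + 8, so a_0 = 12
37 = 4·8 + 5, so a_1 = 4
8 = 1·5 + 3, so a_2 = 1
5 = 1·3 + 2, so a_3 = 1
3 = 1·2 + 1, so a_4 = 1
2 = 2·1 + 0, so a_5 = 2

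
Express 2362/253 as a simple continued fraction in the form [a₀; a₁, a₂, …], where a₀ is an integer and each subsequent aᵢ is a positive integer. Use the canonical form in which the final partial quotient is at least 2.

[9; 2, 1, 41, 2]

2362 = 9·253 + 85, so a_0 = 9
253 = 2·85 + 83, so a_1 = 2
85 = 1·83 + 2, so a_2 = 1
83 = 41·2 + 1, so a_3 = 41
2 = 2·1 + 0, so a_4 = 2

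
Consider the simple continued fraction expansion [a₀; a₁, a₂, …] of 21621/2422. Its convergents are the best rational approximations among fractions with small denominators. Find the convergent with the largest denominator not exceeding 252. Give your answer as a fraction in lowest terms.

366/41

a_0 = 8: 8/1  (≤ bound)
a_1 = 1: 9/1  (≤ bound)
a_2 = 12: 116/13  (≤ bound)
a_3 = 1: 125/14  (≤ bound)
a_4 = 2: 366/41  (≤ bound)
a_5 = 6: 2321/260  (> 252, stop)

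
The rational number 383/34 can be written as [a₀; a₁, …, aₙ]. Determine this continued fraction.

[11; 3, 1, 3, 2]

Run the Euclidean algorithm, recording each quotient:
383 = 11·34 + 9, so a_0 = 11
34 = 3·9 + 7, so a_1 = 3
9 = 1·7 + 2, so a_2 = 1
7 = 3·2 + 1, so a_3 = 3
2 = 2·1 + 0, so a_4 = 2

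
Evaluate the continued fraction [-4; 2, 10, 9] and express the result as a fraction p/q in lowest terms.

Compute successive convergents:
a_0 = -4: -4/1
a_1 = 2: -7/2
a_2 = 10: -74/21
a_3 = 9: -673/191

-673/191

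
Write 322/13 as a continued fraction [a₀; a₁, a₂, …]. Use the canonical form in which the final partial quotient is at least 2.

[24; 1, 3, 3]

Run the Euclidean algorithm, recording each quotient:
322 ÷ 13 → quotient 24, remainder 10
13 ÷ 10 → quotient 1, remainder 3
10 ÷ 3 → quotient 3, remainder 1
3 ÷ 1 → quotient 3, remainder 0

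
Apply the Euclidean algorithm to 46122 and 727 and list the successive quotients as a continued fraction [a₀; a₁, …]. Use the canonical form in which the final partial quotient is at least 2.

[63; 2, 3, 1, 3, 2, 9]

Repeatedly divide and take the remainder:
46122 ÷ 727 → quotient 63, remainder 321
727 ÷ 321 → quotient 2, remainder 85
321 ÷ 85 → quotient 3, remainder 66
85 ÷ 66 → quotient 1, remainder 19
66 ÷ 19 → quotient 3, remainder 9
19 ÷ 9 → quotient 2, remainder 1
9 ÷ 1 → quotient 9, remainder 0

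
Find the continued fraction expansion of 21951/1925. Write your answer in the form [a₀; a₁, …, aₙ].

Repeatedly divide and take the remainder:
21951 ÷ 1925 → quotient 11, remainder 776
1925 ÷ 776 → quotient 2, remainder 373
776 ÷ 373 → quotient 2, remainder 30
373 ÷ 30 → quotient 12, remainder 13
30 ÷ 13 → quotient 2, remainder 4
13 ÷ 4 → quotient 3, remainder 1
4 ÷ 1 → quotient 4, remainder 0

[11; 2, 2, 12, 2, 3, 4]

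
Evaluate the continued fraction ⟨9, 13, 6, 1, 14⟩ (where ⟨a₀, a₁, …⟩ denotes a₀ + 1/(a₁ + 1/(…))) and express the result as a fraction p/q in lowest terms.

a_0 = 9: 9/1
a_1 = 13: 118/13
a_2 = 6: 717/79
a_3 = 1: 835/92
a_4 = 14: 12407/1367

12407/1367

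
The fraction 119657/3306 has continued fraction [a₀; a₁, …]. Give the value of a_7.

Run the Euclidean algorithm, recording each quotient:
119657 ÷ 3306 → quotient 36, remainder 641
3306 ÷ 641 → quotient 5, remainder 101
641 ÷ 101 → quotient 6, remainder 35
101 ÷ 35 → quotient 2, remainder 31
35 ÷ 31 → quotient 1, remainder 4
31 ÷ 4 → quotient 7, remainder 3
4 ÷ 3 → quotient 1, remainder 1
3 ÷ 1 → quotient 3, remainder 0

3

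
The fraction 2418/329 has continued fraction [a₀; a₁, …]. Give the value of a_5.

3

2418 = 7·329 + 115, so a_0 = 7
329 = 2·115 + 99, so a_1 = 2
115 = 1·99 + 16, so a_2 = 1
99 = 6·16 + 3, so a_3 = 6
16 = 5·3 + 1, so a_4 = 5
3 = 3·1 + 0, so a_5 = 3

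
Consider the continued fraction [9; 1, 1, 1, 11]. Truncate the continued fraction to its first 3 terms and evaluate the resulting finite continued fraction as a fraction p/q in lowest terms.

a_0 = 9: 9/1
a_1 = 1: 10/1
a_2 = 1: 19/2

19/2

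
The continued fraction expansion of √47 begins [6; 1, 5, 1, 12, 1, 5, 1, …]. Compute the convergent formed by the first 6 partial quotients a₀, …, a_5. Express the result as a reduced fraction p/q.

Start with 1.
12 + 1/(1/1) = 12 + 1/1 = 13/1
1 + 1/(13/1) = 1 + 1/13 = 14/13
5 + 1/(14/13) = 5 + 13/14 = 83/14
1 + 1/(83/14) = 1 + 14/83 = 97/83
6 + 1/(97/83) = 6 + 83/97 = 665/97

665/97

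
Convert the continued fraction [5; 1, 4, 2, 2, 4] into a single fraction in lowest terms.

Start with 4.
2 + 1/(4/1) = 2 + 1/4 = 9/4
2 + 1/(9/4) = 2 + 4/9 = 22/9
4 + 1/(22/9) = 4 + 9/22 = 97/22
1 + 1/(97/22) = 1 + 22/97 = 119/97
5 + 1/(119/97) = 5 + 97/119 = 692/119

692/119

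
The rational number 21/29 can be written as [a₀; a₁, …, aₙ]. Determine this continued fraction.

21 ÷ 29 → quotient 0, remainder 21
29 ÷ 21 → quotient 1, remainder 8
21 ÷ 8 → quotient 2, remainder 5
8 ÷ 5 → quotient 1, remainder 3
5 ÷ 3 → quotient 1, remainder 2
3 ÷ 2 → quotient 1, remainder 1
2 ÷ 1 → quotient 2, remainder 0

[0; 1, 2, 1, 1, 1, 2]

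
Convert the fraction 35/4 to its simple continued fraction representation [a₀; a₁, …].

[8; 1, 3]

35 = 8·4 + 3, so a_0 = 8
4 = 1·3 + 1, so a_1 = 1
3 = 3·1 + 0, so a_2 = 3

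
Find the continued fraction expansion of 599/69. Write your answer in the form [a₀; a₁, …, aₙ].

Apply division with remainder until the remainder is 0:
599 = 8·69 + 47, so a_0 = 8
69 = 1·47 + 22, so a_1 = 1
47 = 2·22 + 3, so a_2 = 2
22 = 7·3 + 1, so a_3 = 7
3 = 3·1 + 0, so a_4 = 3

[8; 1, 2, 7, 3]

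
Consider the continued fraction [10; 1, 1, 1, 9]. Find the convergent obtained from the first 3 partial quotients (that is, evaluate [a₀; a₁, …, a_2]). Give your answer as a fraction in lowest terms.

21/2

a_0 = 10: 10/1
a_1 = 1: 11/1
a_2 = 1: 21/2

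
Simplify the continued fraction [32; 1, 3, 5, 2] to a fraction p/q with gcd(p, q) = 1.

1507/46

Start with 2.
5 + 1/(2/1) = 5 + 1/2 = 11/2
3 + 1/(11/2) = 3 + 2/11 = 35/11
1 + 1/(35/11) = 1 + 11/35 = 46/35
32 + 1/(46/35) = 32 + 35/46 = 1507/46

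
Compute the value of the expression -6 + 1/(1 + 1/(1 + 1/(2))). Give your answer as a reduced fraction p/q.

Use the convergent recurrence hₖ = aₖ·hₖ₋₁ + hₖ₋₂ (and likewise for the denominators kₖ):
a_0 = -6: -6/1
a_1 = 1: -5/1
a_2 = 1: -11/2
a_3 = 2: -27/5

-27/5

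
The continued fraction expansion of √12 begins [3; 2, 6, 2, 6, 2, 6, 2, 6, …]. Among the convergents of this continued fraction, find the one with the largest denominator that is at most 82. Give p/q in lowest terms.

97/28

List convergents until the denominator exceeds the bound:
a_0 = 3: 3/1  (≤ bound)
a_1 = 2: 7/2  (≤ bound)
a_2 = 6: 45/13  (≤ bound)
a_3 = 2: 97/28  (≤ bound)
a_4 = 6: 627/181  (> 82, stop)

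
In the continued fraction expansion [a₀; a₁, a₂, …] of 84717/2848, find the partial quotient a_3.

⌊84717/2848⌋ = 29, remainder 2125
⌊2848/2125⌋ = 1, remainder 723
⌊2125/723⌋ = 2, remainder 679
⌊723/679⌋ = 1, remainder 44

1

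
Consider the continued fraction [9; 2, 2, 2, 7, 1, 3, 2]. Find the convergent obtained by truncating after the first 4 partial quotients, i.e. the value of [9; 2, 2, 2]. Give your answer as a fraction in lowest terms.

113/12

Start with 2.
2 + 1/(2/1) = 2 + 1/2 = 5/2
2 + 1/(5/2) = 2 + 2/5 = 12/5
9 + 1/(12/5) = 9 + 5/12 = 113/12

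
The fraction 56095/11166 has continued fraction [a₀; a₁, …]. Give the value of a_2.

56095 = 5·11166 + 265, so a_0 = 5
11166 = 42·265 + 36, so a_1 = 42
265 = 7·36 + 13, so a_2 = 7

7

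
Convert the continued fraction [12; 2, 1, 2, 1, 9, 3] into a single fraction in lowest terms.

4105/332

Compute successive convergents:
a_0 = 12: 12/1
a_1 = 2: 25/2
a_2 = 1: 37/3
a_3 = 2: 99/8
a_4 = 1: 136/11
a_5 = 9: 1323/107
a_6 = 3: 4105/332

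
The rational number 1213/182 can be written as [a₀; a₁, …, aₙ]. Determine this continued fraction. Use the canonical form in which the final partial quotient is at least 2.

1213 ÷ 182 → quotient 6, remainder 121
182 ÷ 121 → quotient 1, remainder 61
121 ÷ 61 → quotient 1, remainder 60
61 ÷ 60 → quotient 1, remainder 1
60 ÷ 1 → quotient 60, remainder 0

[6; 1, 1, 1, 60]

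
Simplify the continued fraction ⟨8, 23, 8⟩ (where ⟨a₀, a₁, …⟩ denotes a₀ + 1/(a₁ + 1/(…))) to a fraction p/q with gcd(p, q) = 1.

Start with 8.
23 + 1/(8/1) = 23 + 1/8 = 185/8
8 + 1/(185/8) = 8 + 8/185 = 1488/185

1488/185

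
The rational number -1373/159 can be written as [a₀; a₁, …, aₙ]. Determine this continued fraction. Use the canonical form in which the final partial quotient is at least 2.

-1373 = -9·159 + 58, so a_0 = -9
159 = 2·58 + 43, so a_1 = 2
58 = 1·43 + 15, so a_2 = 1
43 = 2·15 + 13, so a_3 = 2
15 = 1·13 + 2, so a_4 = 1
13 = 6·2 + 1, so a_5 = 6
2 = 2·1 + 0, so a_6 = 2

[-9; 2, 1, 2, 1, 6, 2]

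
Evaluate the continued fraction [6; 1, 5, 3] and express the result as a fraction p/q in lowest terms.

a_0 = 6: 6/1
a_1 = 1: 7/1
a_2 = 5: 41/6
a_3 = 3: 130/19

130/19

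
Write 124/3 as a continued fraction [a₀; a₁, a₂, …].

Apply division with remainder until the remainder is 0:
124 = 41·3 + 1, so a_0 = 41
3 = 3·1 + 0, so a_1 = 3

[41; 3]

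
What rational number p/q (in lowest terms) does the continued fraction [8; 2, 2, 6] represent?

269/32

a_0 = 8: 8/1
a_1 = 2: 17/2
a_2 = 2: 42/5
a_3 = 6: 269/32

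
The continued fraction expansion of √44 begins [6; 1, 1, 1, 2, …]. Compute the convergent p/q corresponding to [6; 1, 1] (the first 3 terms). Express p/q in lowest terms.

13/2

Use the convergent recurrence hₖ = aₖ·hₖ₋₁ + hₖ₋₂ (and likewise for the denominators kₖ):
a_0 = 6: 6/1
a_1 = 1: 7/1
a_2 = 1: 13/2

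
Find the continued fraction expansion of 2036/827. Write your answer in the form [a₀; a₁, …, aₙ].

[2; 2, 6, 15, 1, 3]

2036 = 2·827 + 382, so a_0 = 2
827 = 2·382 + 63, so a_1 = 2
382 = 6·63 + 4, so a_2 = 6
63 = 15·4 + 3, so a_3 = 15
4 = 1·3 + 1, so a_4 = 1
3 = 3·1 + 0, so a_5 = 3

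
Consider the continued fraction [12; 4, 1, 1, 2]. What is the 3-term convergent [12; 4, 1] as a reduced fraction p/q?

Collapse the nested fraction from the inside out:
Start with 1.
4 + 1/(1/1) = 4 + 1/1 = 5/1
12 + 1/(5/1) = 12 + 1/5 = 61/5

61/5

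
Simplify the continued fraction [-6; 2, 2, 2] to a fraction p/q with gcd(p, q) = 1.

Start with 2.
2 + 1/(2/1) = 2 + 1/2 = 5/2
2 + 1/(5/2) = 2 + 2/5 = 12/5
-6 + 1/(12/5) = -6 + 5/12 = -67/12

-67/12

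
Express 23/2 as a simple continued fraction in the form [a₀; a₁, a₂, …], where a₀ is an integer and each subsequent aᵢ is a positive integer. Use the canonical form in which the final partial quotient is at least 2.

[11; 2]

Run the Euclidean algorithm, recording each quotient:
⌊23/2⌋ = 11, remainder 1
⌊2/1⌋ = 2, remainder 0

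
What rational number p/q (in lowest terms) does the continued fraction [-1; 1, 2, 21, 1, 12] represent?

-285/868

Starting at the tail and folding back:
Start with 12.
1 + 1/(12/1) = 1 + 1/12 = 13/12
21 + 1/(13/12) = 21 + 12/13 = 285/13
2 + 1/(285/13) = 2 + 13/285 = 583/285
1 + 1/(583/285) = 1 + 285/583 = 868/583
-1 + 1/(868/583) = -1 + 583/868 = -285/868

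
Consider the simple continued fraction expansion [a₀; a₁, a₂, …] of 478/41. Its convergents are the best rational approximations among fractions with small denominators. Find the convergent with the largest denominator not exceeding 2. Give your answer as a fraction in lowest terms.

List convergents until the denominator exceeds the bound:
a_0 = 11: 11/1  (≤ bound)
a_1 = 1: 12/1  (≤ bound)
a_2 = 1: 23/2  (≤ bound)
a_3 = 1: 35/3  (> 2, stop)

23/2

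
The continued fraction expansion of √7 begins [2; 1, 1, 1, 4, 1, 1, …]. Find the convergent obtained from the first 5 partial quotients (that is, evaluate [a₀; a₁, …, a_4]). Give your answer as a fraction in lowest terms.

Starting at the tail and folding back:
Start with 4.
1 + 1/(4/1) = 1 + 1/4 = 5/4
1 + 1/(5/4) = 1 + 4/5 = 9/5
1 + 1/(9/5) = 1 + 5/9 = 14/9
2 + 1/(14/9) = 2 + 9/14 = 37/14

37/14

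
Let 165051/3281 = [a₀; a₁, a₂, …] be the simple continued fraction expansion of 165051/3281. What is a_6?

1

Run the Euclidean algorithm, recording each quotient:
⌊165051/3281⌋ = 50, remainder 1001
⌊3281/1001⌋ = 3, remainder 278
⌊1001/278⌋ = 3, remainder 167
⌊278/167⌋ = 1, remainder 111
⌊167/111⌋ = 1, remainder 56
⌊111/56⌋ = 1, remainder 55
⌊56/55⌋ = 1, remainder 1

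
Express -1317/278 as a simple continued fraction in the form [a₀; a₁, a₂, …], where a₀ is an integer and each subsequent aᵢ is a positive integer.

[-5; 3, 1, 4, 4, 1, 2]

Repeatedly divide and take the remainder:
⌊-1317/278⌋ = -5, remainder 73
⌊278/73⌋ = 3, remainder 59
⌊73/59⌋ = 1, remainder 14
⌊59/14⌋ = 4, remainder 3
⌊14/3⌋ = 4, remainder 2
⌊3/2⌋ = 1, remainder 1
⌊2/1⌋ = 2, remainder 0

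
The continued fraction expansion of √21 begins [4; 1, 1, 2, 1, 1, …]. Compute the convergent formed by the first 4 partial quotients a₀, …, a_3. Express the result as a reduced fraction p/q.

Start with 2.
1 + 1/(2/1) = 1 + 1/2 = 3/2
1 + 1/(3/2) = 1 + 2/3 = 5/3
4 + 1/(5/3) = 4 + 3/5 = 23/5

23/5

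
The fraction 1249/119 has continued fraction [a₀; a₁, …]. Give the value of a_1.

1249 ÷ 119 → quotient 10, remainder 59
119 ÷ 59 → quotient 2, remainder 1

2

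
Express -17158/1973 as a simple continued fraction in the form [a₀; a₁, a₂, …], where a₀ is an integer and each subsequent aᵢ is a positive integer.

[-9; 3, 3, 2, 2, 11, 3]

-17158 ÷ 1973 → quotient -9, remainder 599
1973 ÷ 599 → quotient 3, remainder 176
599 ÷ 176 → quotient 3, remainder 71
176 ÷ 71 → quotient 2, remainder 34
71 ÷ 34 → quotient 2, remainder 3
34 ÷ 3 → quotient 11, remainder 1
3 ÷ 1 → quotient 3, remainder 0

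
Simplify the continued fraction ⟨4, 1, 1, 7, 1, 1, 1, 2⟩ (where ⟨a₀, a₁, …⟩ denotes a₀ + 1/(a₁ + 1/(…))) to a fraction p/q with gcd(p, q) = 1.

Start with 2.
1 + 1/(2/1) = 1 + 1/2 = 3/2
1 + 1/(3/2) = 1 + 2/3 = 5/3
1 + 1/(5/3) = 1 + 3/5 = 8/5
7 + 1/(8/5) = 7 + 5/8 = 61/8
1 + 1/(61/8) = 1 + 8/61 = 69/61
1 + 1/(69/61) = 1 + 61/69 = 130/69
4 + 1/(130/69) = 4 + 69/130 = 589/130

589/130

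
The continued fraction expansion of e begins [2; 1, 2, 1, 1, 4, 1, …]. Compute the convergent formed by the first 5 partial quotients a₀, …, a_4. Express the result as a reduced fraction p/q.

19/7

a_0 = 2: 2/1
a_1 = 1: 3/1
a_2 = 2: 8/3
a_3 = 1: 11/4
a_4 = 1: 19/7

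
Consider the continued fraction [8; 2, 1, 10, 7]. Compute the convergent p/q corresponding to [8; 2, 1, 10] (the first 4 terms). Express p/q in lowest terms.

Build up convergents one term at a time:
a_0 = 8: 8/1
a_1 = 2: 17/2
a_2 = 1: 25/3
a_3 = 10: 267/32

267/32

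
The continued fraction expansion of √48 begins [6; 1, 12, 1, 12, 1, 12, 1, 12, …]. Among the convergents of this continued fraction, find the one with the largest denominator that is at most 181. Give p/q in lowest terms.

a_0 = 6: 6/1  (≤ bound)
a_1 = 1: 7/1  (≤ bound)
a_2 = 12: 90/13  (≤ bound)
a_3 = 1: 97/14  (≤ bound)
a_4 = 12: 1254/181  (≤ bound)
a_5 = 1: 1351/195  (> 181, stop)

1254/181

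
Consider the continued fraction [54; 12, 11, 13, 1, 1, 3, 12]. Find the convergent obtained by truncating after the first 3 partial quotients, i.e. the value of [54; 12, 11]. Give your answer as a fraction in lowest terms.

a_0 = 54: 54/1
a_1 = 12: 649/12
a_2 = 11: 7193/133

7193/133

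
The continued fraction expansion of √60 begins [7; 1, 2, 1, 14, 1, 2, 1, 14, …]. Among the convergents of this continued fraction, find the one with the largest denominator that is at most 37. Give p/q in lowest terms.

31/4

a_0 = 7: 7/1  (≤ bound)
a_1 = 1: 8/1  (≤ bound)
a_2 = 2: 23/3  (≤ bound)
a_3 = 1: 31/4  (≤ bound)
a_4 = 14: 457/59  (> 37, stop)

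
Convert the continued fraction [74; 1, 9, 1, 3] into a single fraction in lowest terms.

3221/43

Work from the innermost term outward:
Start with 3.
1 + 1/(3/1) = 1 + 1/3 = 4/3
9 + 1/(4/3) = 9 + 3/4 = 39/4
1 + 1/(39/4) = 1 + 4/39 = 43/39
74 + 1/(43/39) = 74 + 39/43 = 3221/43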